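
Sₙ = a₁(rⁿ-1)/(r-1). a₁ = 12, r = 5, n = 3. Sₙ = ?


Sₙ = 12×(5^3 - 1)/(5 - 1)
= 12×(125 - 1)/4
= 12×124/4
= 372

S_3 = 372


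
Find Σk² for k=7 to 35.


Σₖ₌7^35 k² = Σₖ₌₁^35 k² − Σₖ₌₁^6 k²
= 35·36·71/6 − 6·7·13/6
= 14910 − 91 = 14819

Σk² = 14819


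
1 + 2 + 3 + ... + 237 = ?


n(n+1)/2 = 237×238/2 = 56406/2 = 28203

Σk = 28203


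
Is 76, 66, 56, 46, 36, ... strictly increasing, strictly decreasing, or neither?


Differences: -10, -10, -10, -10
All differences < 0 → strictly DECREASING

Monotonically decreasing


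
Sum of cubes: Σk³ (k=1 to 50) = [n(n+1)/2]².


n(n+1)/2 = 50×51/2 = 1275
Σk³ = 1275² = 1625625

Σk³ = 1625625


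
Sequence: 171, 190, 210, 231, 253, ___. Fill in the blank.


Pattern: triangular numbers: n(n+1)/2
Terms: 171, 190, 210, 231, 253
Next term = 276

Next term = 276


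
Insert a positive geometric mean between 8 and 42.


GM = √(8×42) = √336 = 18.3303

GM = 18.3303


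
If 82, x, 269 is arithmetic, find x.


AM = (82 + 269)/2 = 351/2 = 175.5

AM = 175.5


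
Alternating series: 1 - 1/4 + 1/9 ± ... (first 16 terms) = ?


S = 1 - 1/4 + 1/9 - 1/16 + 1/25 - 1/36 + 1/49 - 1/64 ± ...
= 0.8206
(Full series converges to +π²/12 ≈ +0.8225)

S_16 = 0.8206


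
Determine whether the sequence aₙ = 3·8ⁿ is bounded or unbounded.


aₙ = 3·8ⁿ → as n→∞, aₙ→∞ (since base 8 > 1)
No finite upper bound exists
The sequence is UNBOUNDED

Unbounded (aₙ → ∞ as n → ∞)


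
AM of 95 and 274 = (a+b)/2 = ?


AM = (95 + 274)/2 = 369/2 = 184.5

AM = 184.5


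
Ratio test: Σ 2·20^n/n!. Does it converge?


aₙ = 2·20^n/n!
a_{n+1}/aₙ = 20^(n+1)/(n+1)! × n!/20^n  (constant 2 cancels)
= 20/(n+1)
L = lim(n→∞) 20/(n+1) = 0
L < 1 → series CONVERGES

Converges (ratio test: L = 0 < 1)


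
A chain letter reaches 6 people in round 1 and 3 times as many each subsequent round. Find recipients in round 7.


aₙ = a₁·r^(n-1)
= 6×3^6
= 6×729
= 4374

a_7 = 4374


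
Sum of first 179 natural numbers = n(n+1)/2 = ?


n(n+1)/2 = 179×180/2 = 32220/2 = 16110

Σk = 16110


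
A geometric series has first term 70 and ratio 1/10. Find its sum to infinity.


S∞ = a₁/(1-r) = 70/(1 - 1/10)
= 70/(9/10)
= 700/9

S∞ = 700/9


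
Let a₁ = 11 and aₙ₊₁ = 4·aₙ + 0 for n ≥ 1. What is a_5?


Computing step by step:
a_1 = 11
a_2 = 44
a_3 = 176
a_4 = 704
a_5 = 2816


a_5 = 2816


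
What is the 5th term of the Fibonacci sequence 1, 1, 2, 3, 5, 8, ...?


Fibonacci sequence: 1, 1, 2, 3, 5
F(5) = 5

F(5) = 5


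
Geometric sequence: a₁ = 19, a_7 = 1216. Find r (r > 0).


r^(n-1) = aₙ/a₁
r^6 = 1216/19 = 64
r = 64^(1/6)
= ±2; taking r > 0 gives r = 2

r = 2


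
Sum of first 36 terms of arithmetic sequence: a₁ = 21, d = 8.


aₙ = 21 + (36-1)×8 = 301
Sₙ = n(a₁+aₙ)/2 = 36×(21+301)/2
= 36×322/2 = 5796

S_36 = 5796


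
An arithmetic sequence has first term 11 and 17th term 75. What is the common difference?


d = (aₙ - a₁)/(n-1)
= (75 - 11)/(17-1)
= 64/16 = 4

d = 4


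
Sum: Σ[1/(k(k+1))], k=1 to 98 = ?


1/(k(k+1)) = 1/k - 1/(k+1) (partial fractions)
Telescoping: Σ = 1 - 1/99 = 98/99

Sum = 98/99


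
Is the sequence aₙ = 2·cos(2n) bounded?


For all n, -1 ≤ cos(2n) ≤ 1, so -2 ≤ 2·cos(2n) ≤ 2
Lower bound: -2, Upper bound: 2
The sequence IS bounded

Bounded (-2 ≤ aₙ ≤ 2)


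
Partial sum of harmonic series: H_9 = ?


H_9 = 1/1 + 1/2 + 1/3 + 1/4 + 1/5 + 1/6 + 1/7 + 1/8 + 1/9
= 7129/2520
≈ 2.829

H_9 = 7129/2520 ≈ 2.829


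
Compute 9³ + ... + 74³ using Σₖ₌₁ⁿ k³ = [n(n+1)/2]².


Σₖ₌9^74 k³ = [74·75/2]² − [8·9/2]²
= 7700625 − 1296 = 7699329

Σk³ = 7699329


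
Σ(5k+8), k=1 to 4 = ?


Σ(5k+8) = 5·Σk + 8·n
= 5·10 + 8·4
= 50 + 32 = 82

Σ = 82


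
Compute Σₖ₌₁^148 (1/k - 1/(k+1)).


Telescoping: adjacent terms cancel.
= 1/1 - 1/149
= 1 - 1/149 = 148/149

Sum = 148/149


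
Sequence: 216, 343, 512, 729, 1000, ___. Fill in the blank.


Pattern: perfect cubes: n³
Terms: 216, 343, 512, 729, 1000
Next term = 1331

Next term = 1331


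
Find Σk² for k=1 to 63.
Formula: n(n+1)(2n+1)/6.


n = 63
n(n+1)(2n+1)/6 = 63×64×127/6
= 512064/6 = 85344

Σk² = 85344


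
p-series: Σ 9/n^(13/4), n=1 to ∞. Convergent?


p-series test: Σ c/n^p converges if p > 1, diverges if p ≤ 1 (constant c > 0 doesn't affect convergence).
p = 13/4
13/4 > 1 → CONVERGES

Converges (p = 13/4 > 1)


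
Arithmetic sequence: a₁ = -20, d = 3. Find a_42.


aₙ = a₁ + (n-1)d
= -20 + (42-1)×3
= -20 + 123
= 103

a_42 = 103


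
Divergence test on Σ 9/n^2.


lim(n→∞) 9/n^2 = 0
lim aₙ = 0 → nth-term test is INCONCLUSIVE
(Need other tests; this is actually a convergent p-series with p=2 > 1)

Inconclusive (lim aₙ = 0; need another test)


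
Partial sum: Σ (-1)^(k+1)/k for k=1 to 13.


S = 1 - 1/2 + 1/3 - 1/4 + 1/5 - 1/6 + 1/7 - 1/8 ± ...
= 0.7301
(Full series converges to +ln(2) ≈ +0.6931)

S_13 = 0.7301


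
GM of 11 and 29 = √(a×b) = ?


GM = √(11×29) = √319 = 17.8606

GM = 17.8606


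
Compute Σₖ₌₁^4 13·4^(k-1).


Sₙ = 13×(4^4 - 1)/(4 - 1)
= 13×(256 - 1)/3
= 13×255/3
= 1105

S_4 = 1105


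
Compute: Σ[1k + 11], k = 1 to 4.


Σ(1k+11) = 1·Σk + 11·n
= 1·10 + 11·4
= 10 + 44 = 54

Σ = 54


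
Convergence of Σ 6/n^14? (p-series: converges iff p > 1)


p-series test: Σ c/n^p converges if p > 1, diverges if p ≤ 1 (constant c > 0 doesn't affect convergence).
p = 14
14 > 1 → CONVERGES

Converges (p = 14 > 1)


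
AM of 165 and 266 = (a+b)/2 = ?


AM = (165 + 266)/2 = 431/2 = 215.5

AM = 215.5


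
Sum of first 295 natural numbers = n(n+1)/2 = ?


n(n+1)/2 = 295×296/2 = 87320/2 = 43660

Σk = 43660


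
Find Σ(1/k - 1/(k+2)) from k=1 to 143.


Telescoping with gap 2: two head and two tail terms survive.
= (1 + 1/2) - (1/144 + 1/145)
= 3/2 - 1/144 - 1/145 = 31031/20880

Sum = 31031/20880


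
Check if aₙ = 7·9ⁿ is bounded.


aₙ = 7·9ⁿ → as n→∞, aₙ→∞ (since base 9 > 1)
No finite upper bound exists
The sequence is UNBOUNDED

Unbounded (aₙ → ∞ as n → ∞)


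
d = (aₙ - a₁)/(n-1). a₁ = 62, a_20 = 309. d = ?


d = (aₙ - a₁)/(n-1)
= (309 - 62)/(20-1)
= 247/19 = 13

d = 13


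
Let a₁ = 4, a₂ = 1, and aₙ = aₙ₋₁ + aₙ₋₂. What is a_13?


Computing iteratively: 4, 1, 5, 6, 11, 17, 28, 45, 73, 118, 191, 309, ...
a_13 = 500

a_13 = 500


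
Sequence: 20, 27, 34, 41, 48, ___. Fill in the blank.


Pattern: arithmetic (d=7)
Terms: 20, 27, 34, 41, 48
Next term = 55

Next term = 55


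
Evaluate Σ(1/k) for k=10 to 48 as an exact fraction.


Σₖ₌10^48 1/k = 1/10 + 1/11 + 1/12 + ... + 1/48
= 721558908683331789893/442720643463713815200
≈ 1.6298

Sum = 721558908683331789893/442720643463713815200 ≈ 1.6298


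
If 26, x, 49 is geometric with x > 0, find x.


GM = √(26×49) = √1274 = 35.6931

GM = 35.6931


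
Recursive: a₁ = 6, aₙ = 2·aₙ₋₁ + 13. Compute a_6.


Computing step by step:
a_1 = 6
a_2 = 25
a_3 = 63
a_4 = 139
a_5 = 291
a_6 = 595


a_6 = 595


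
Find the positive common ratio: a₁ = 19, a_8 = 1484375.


r^(n-1) = aₙ/a₁
r^7 = 1484375/19 = 78125
r = 78125^(1/7)
= 5

r = 5


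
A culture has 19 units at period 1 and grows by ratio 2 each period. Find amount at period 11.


aₙ = a₁·r^(n-1)
= 19×2^10
= 19×1024
= 19456

a_11 = 19456


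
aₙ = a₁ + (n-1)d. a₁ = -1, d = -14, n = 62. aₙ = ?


aₙ = a₁ + (n-1)d
= -1 + (62-1)×-14
= -1 - 854
= -855

a_62 = -855


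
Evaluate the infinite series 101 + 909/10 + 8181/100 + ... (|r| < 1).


S∞ = a₁/(1-r) = 101/(1 - 9/10)
= 101/(1/10)
= 1010

S∞ = 1010


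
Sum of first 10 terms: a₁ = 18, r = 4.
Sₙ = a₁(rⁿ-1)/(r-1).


Sₙ = 18×(4^10 - 1)/(4 - 1)
= 18×(1048576 - 1)/3
= 18×1048575/3
= 6291450

S_10 = 6291450


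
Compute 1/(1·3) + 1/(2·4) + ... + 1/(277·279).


1/(k(k+2)) = (1/2)·(1/k - 1/(k+2)) (partial fractions)
Telescoping: Σ = (1/2)·(1 + 1/2 - 1/278 - 1/279) = 57893/77562

Sum = 57893/77562


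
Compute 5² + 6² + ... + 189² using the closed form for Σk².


Σₖ₌5^189 k² = Σₖ₌₁^189 k² − Σₖ₌₁^4 k²
= 189·190·379/6 − 4·5·9/6
= 2268315 − 30 = 2268285

Σk² = 2268285


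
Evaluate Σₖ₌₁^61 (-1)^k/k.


S = -1 + 1/2 - 1/3 + 1/4 - 1/5 + 1/6 - 1/7 + 1/8 ± ...
= -0.7013
(Full series converges to -ln(2) ≈ -0.6931)

S_61 = -0.7013


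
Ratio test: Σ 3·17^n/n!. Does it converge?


aₙ = 3·17^n/n!
a_{n+1}/aₙ = 17^(n+1)/(n+1)! × n!/17^n  (constant 3 cancels)
= 17/(n+1)
L = lim(n→∞) 17/(n+1) = 0
L < 1 → series CONVERGES

Converges (ratio test: L = 0 < 1)


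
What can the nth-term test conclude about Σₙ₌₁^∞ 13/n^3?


lim(n→∞) 13/n^3 = 0
lim aₙ = 0 → nth-term test is INCONCLUSIVE
(Need other tests; this is actually a convergent p-series with p=3 > 1)

Inconclusive (lim aₙ = 0; need another test)


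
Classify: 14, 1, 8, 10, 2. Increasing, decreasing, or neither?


Differences: -13, 7, 2, -8
Difference at position 2 is +7 (> 0) but position 1 is -13 (< 0) — sequence both rises and falls
→ NOT monotonic

Not monotonic


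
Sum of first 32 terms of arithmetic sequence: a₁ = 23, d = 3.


aₙ = 23 + (32-1)×3 = 116
Sₙ = n(a₁+aₙ)/2 = 32×(23+116)/2
= 32×139/2 = 2224

S_32 = 2224


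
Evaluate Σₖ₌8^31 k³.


Σₖ₌8^31 k³ = [31·32/2]² − [7·8/2]²
= 246016 − 784 = 245232

Σk³ = 245232


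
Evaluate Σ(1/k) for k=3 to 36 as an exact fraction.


Σₖ₌3^36 1/k = 1/3 + 1/4 + 1/5 + ... + 1/36
= 35110531858309/13127595717600
≈ 2.6746

Sum = 35110531858309/13127595717600 ≈ 2.6746


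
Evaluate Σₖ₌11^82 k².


Σₖ₌11^82 k² = Σₖ₌₁^82 k² − Σₖ₌₁^10 k²
= 82·83·165/6 − 10·11·21/6
= 187165 − 385 = 186780

Σk² = 186780


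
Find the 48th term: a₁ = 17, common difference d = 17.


aₙ = a₁ + (n-1)d
= 17 + (48-1)×17
= 17 + 799
= 816

a_48 = 816


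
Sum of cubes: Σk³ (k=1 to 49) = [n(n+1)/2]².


n(n+1)/2 = 49×50/2 = 1225
Σk³ = 1225² = 1500625

Σk³ = 1500625


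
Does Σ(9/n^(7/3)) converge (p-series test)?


p-series test: Σ c/n^p converges if p > 1, diverges if p ≤ 1 (constant c > 0 doesn't affect convergence).
p = 7/3
7/3 > 1 → CONVERGES

Converges (p = 7/3 > 1)


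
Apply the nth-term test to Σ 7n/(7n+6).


lim(n→∞) 7n/(7n+6) = 7/7 = 1  (divide numerator and denominator by n)
lim aₙ = 1 ≠ 0 → series DIVERGES

Diverges (lim aₙ = 1 ≠ 0)


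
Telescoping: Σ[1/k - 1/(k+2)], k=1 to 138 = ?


Telescoping with gap 2: two head and two tail terms survive.
= (1 + 1/2) - (1/139 + 1/140)
= 3/2 - 1/139 - 1/140 = 28911/19460

Sum = 28911/19460


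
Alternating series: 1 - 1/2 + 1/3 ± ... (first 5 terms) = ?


S = 1 - 1/2 + 1/3 - 1/4 + 1/5
= 0.7833
(Full series converges to +ln(2) ≈ +0.6931)

S_5 = 0.7833


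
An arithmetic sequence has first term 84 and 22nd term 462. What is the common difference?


d = (aₙ - a₁)/(n-1)
= (462 - 84)/(22-1)
= 378/21 = 18

d = 18


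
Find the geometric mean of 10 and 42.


GM = √(10×42) = √420 = 20.4939

GM = 20.4939


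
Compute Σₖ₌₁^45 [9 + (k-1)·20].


aₙ = 9 + (45-1)×20 = 889
Sₙ = n(a₁+aₙ)/2 = 45×(9+889)/2
= 45×898/2 = 20205

S_45 = 20205


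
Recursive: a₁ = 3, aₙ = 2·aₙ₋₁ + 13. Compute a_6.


Computing step by step:
a_1 = 3
a_2 = 19
a_3 = 51
a_4 = 115
a_5 = 243
a_6 = 499


a_6 = 499


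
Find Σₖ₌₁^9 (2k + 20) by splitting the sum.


Σ(2k+20) = 2·Σk + 20·n
= 2·45 + 20·9
= 90 + 180 = 270

Σ = 270


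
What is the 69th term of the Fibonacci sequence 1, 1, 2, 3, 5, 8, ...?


Fibonacci sequence: 1, 1, 2, 3, 5, 8, 13, 21, 34, 55, 89, ...
F(69) = 117669030460994

F(69) = 117669030460994


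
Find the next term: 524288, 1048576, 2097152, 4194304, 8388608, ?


Pattern: powers of 2: 2ⁿ
Terms: 524288, 1048576, 2097152, 4194304, 8388608
Next term = 16777216

Next term = 16777216


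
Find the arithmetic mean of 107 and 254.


AM = (107 + 254)/2 = 361/2 = 180.5

AM = 180.5


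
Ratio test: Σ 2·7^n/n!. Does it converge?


aₙ = 2·7^n/n!
a_{n+1}/aₙ = 7^(n+1)/(n+1)! × n!/7^n  (constant 2 cancels)
= 7/(n+1)
L = lim(n→∞) 7/(n+1) = 0
L < 1 → series CONVERGES

Converges (ratio test: L = 0 < 1)


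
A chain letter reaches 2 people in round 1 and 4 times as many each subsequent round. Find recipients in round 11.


aₙ = a₁·r^(n-1)
= 2×4^10
= 2×1048576
= 2097152

a_11 = 2097152


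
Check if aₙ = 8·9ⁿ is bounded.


aₙ = 8·9ⁿ → as n→∞, aₙ→∞ (since base 9 > 1)
No finite upper bound exists
The sequence is UNBOUNDED

Unbounded (aₙ → ∞ as n → ∞)


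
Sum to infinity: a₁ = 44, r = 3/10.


S∞ = a₁/(1-r) = 44/(1 - 3/10)
= 44/(7/10)
= 440/7

S∞ = 440/7


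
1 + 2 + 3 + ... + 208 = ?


n(n+1)/2 = 208×209/2 = 43472/2 = 21736

Σk = 21736


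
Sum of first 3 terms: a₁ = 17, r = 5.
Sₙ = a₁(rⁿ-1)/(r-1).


Sₙ = 17×(5^3 - 1)/(5 - 1)
= 17×(125 - 1)/4
= 17×124/4
= 527

S_3 = 527


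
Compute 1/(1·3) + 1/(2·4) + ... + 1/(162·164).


1/(k(k+2)) = (1/2)·(1/k - 1/(k+2)) (partial fractions)
Telescoping: Σ = (1/2)·(1 + 1/2 - 1/163 - 1/164) = 39771/53464

Sum = 39771/53464


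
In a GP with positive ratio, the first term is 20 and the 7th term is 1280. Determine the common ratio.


r^(n-1) = aₙ/a₁
r^6 = 1280/20 = 64
r = 64^(1/6)
= ±2; taking r > 0 gives r = 2

r = 2


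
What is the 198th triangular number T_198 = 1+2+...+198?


n(n+1)/2 = 198×199/2 = 39402/2 = 19701

Σk = 19701


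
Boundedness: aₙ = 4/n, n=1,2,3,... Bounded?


a₁ = 4, a₂ = 4/2, a₃ = 4/3, ...
0 < aₙ ≤ 4 for all n ≥ 1
Lower bound: 0, Upper bound: 4
The sequence IS bounded

Bounded (0 < aₙ ≤ 4)


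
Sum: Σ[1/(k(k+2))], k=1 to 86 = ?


1/(k(k+2)) = (1/2)·(1/k - 1/(k+2)) (partial fractions)
Telescoping: Σ = (1/2)·(1 + 1/2 - 1/87 - 1/88) = 11309/15312

Sum = 11309/15312


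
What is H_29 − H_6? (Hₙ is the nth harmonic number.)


Σₖ₌7^29 1/k = 1/7 + 1/8 + 1/9 + ... + 1/29
= 3520777082527/2329089562800
≈ 1.5117

Sum = 3520777082527/2329089562800 ≈ 1.5117


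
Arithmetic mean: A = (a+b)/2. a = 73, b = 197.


AM = (73 + 197)/2 = 270/2 = 135

AM = 135


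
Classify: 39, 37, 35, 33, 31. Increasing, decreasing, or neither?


Differences: -2, -2, -2, -2
All differences < 0 → strictly DECREASING

Monotonically decreasing


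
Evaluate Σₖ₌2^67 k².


Σₖ₌2^67 k² = Σₖ₌₁^67 k² − Σₖ₌₁^1 k²
= 67·68·135/6 − 1·2·3/6
= 102510 − 1 = 102509

Σk² = 102509


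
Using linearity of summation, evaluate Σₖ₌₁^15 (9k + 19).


Σ(9k+19) = 9·Σk + 19·n
= 9·120 + 19·15
= 1080 + 285 = 1365

Σ = 1365


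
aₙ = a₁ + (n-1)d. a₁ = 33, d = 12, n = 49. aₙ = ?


aₙ = a₁ + (n-1)d
= 33 + (49-1)×12
= 33 + 576
= 609

a_49 = 609


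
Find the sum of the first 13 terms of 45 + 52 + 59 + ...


aₙ = 45 + (13-1)×7 = 129
Sₙ = n(a₁+aₙ)/2 = 13×(45+129)/2
= 13×174/2 = 1131

S_13 = 1131


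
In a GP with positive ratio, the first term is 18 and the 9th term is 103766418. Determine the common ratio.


r^(n-1) = aₙ/a₁
r^8 = 103766418/18 = 5764801
r = 5764801^(1/8)
= ±7; taking r > 0 gives r = 7

r = 7


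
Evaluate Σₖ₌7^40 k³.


Σₖ₌7^40 k³ = [40·41/2]² − [6·7/2]²
= 672400 − 441 = 671959

Σk³ = 671959


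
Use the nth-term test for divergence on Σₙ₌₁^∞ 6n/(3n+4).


lim(n→∞) 6n/(3n+4) = 6/3 = 2  (divide numerator and denominator by n)
lim aₙ = 2 ≠ 0 → series DIVERGES

Diverges (lim aₙ = 2 ≠ 0)


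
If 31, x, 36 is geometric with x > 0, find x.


GM = √(31×36) = √1116 = 33.4066

GM = 33.4066


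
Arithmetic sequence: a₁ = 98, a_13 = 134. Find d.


d = (aₙ - a₁)/(n-1)
= (134 - 98)/(13-1)
= 36/12 = 3

d = 3


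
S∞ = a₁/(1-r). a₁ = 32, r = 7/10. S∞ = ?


S∞ = a₁/(1-r) = 32/(1 - 7/10)
= 32/(3/10)
= 320/3

S∞ = 320/3


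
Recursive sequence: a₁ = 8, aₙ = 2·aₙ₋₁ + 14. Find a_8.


Computing step by step:
a_1 = 8
a_2 = 30
a_3 = 74
a_4 = 162
a_5 = 338
a_6 = 690
a_7 = 1394
a_8 = 2802


a_8 = 2802


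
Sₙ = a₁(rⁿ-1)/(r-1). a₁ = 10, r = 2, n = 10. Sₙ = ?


Sₙ = 10×(2^10 - 1)/(2 - 1)
= 10×(1024 - 1)/1
= 10×1023/1
= 10230

S_10 = 10230


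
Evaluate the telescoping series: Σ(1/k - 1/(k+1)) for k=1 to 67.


Telescoping: adjacent terms cancel.
= 1/1 - 1/68
= 1 - 1/68 = 67/68

Sum = 67/68


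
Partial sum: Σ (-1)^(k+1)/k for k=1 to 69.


S = 1 - 1/2 + 1/3 - 1/4 + 1/5 - 1/6 + 1/7 - 1/8 ± ...
= 0.7003
(Full series converges to +ln(2) ≈ +0.6931)

S_69 = 0.7003


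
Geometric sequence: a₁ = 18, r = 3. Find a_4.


aₙ = a₁·r^(n-1)
= 18×3^3
= 18×27
= 486

a_4 = 486


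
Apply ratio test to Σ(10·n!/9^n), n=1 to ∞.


aₙ = 10·n!/9^n
a_{n+1}/aₙ = (n+1)!/9^(n+1) × 9^n/n!  (constant 10 cancels)
= (n+1)/9
L = lim(n→∞) (n+1)/9 = ∞
L > 1 → series DIVERGES

Diverges (ratio test: L = ∞ > 1)


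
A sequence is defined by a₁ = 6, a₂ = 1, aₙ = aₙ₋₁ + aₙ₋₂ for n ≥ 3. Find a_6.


Computing iteratively: 6, 1, 7, 8, 15, 23
a_6 = 23

a_6 = 23


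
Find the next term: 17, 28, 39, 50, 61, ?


Pattern: arithmetic (d=11)
Terms: 17, 28, 39, 50, 61
Next term = 72

Next term = 72


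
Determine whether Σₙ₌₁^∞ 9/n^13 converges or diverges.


p-series test: Σ c/n^p converges if p > 1, diverges if p ≤ 1 (constant c > 0 doesn't affect convergence).
p = 13
13 > 1 → CONVERGES

Converges (p = 13 > 1)


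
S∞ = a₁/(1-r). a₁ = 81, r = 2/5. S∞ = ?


S∞ = a₁/(1-r) = 81/(1 - 2/5)
= 81/(3/5)
= 135

S∞ = 135


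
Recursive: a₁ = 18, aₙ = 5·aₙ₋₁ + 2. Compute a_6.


Computing step by step:
a_1 = 18
a_2 = 92
a_3 = 462
a_4 = 2312
a_5 = 11562
a_6 = 57812


a_6 = 57812


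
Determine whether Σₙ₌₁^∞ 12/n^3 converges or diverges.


p-series test: Σ c/n^p converges if p > 1, diverges if p ≤ 1 (constant c > 0 doesn't affect convergence).
p = 3
3 > 1 → CONVERGES

Converges (p = 3 > 1)


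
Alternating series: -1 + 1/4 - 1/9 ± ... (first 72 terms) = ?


S = -1 + 1/4 - 1/9 + 1/16 - 1/25 + 1/36 - 1/49 + 1/64 ± ...
= -0.8224
(Full series converges to -π²/12 ≈ -0.8225)

S_72 = -0.8224


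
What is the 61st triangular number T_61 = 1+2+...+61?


n(n+1)/2 = 61×62/2 = 3782/2 = 1891

Σk = 1891


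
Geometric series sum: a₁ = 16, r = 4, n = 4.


Sₙ = 16×(4^4 - 1)/(4 - 1)
= 16×(256 - 1)/3
= 16×255/3
= 1360

S_4 = 1360


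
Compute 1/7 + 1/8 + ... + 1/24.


Σₖ₌7^24 1/k = 1/7 + 1/8 + 1/9 + ... + 1/24
= 2366494523/1784742960
≈ 1.326

Sum = 2366494523/1784742960 ≈ 1.326


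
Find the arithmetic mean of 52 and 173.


AM = (52 + 173)/2 = 225/2 = 112.5

AM = 112.5


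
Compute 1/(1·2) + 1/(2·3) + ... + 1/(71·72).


1/(k(k+1)) = 1/k - 1/(k+1) (partial fractions)
Telescoping: Σ = 1 - 1/72 = 71/72

Sum = 71/72


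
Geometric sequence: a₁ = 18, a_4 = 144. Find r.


r^(n-1) = aₙ/a₁
r^3 = 144/18 = 8
r = 8^(1/3)
= 2

r = 2


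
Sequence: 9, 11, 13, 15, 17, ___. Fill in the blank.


Pattern: arithmetic (d=2)
Terms: 9, 11, 13, 15, 17
Next term = 19

Next term = 19


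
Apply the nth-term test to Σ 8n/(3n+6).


lim(n→∞) 8n/(3n+6) = 8/3 = 8/3  (divide numerator and denominator by n)
lim aₙ = 8/3 ≠ 0 → series DIVERGES

Diverges (lim aₙ = 8/3 ≠ 0)


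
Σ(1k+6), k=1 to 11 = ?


Σ(1k+6) = 1·Σk + 6·n
= 1·66 + 6·11
= 66 + 66 = 132

Σ = 132


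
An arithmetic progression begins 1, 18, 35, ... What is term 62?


aₙ = a₁ + (n-1)d
= 1 + (62-1)×17
= 1 + 1037
= 1038

a_62 = 1038


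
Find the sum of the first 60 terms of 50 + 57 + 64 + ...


aₙ = 50 + (60-1)×7 = 463
Sₙ = n(a₁+aₙ)/2 = 60×(50+463)/2
= 60×513/2 = 15390

S_60 = 15390


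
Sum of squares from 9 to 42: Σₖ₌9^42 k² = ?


Σₖ₌9^42 k² = Σₖ₌₁^42 k² − Σₖ₌₁^8 k²
= 42·43·85/6 − 8·9·17/6
= 25585 − 204 = 25381

Σk² = 25381


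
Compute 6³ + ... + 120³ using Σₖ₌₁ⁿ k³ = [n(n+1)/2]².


Σₖ₌6^120 k³ = [120·121/2]² − [5·6/2]²
= 52707600 − 225 = 52707375

Σk³ = 52707375


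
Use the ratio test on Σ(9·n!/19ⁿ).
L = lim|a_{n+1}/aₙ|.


aₙ = 9·n!/19^n
a_{n+1}/aₙ = (n+1)!/19^(n+1) × 19^n/n!  (constant 9 cancels)
= (n+1)/19
L = lim(n→∞) (n+1)/19 = ∞
L > 1 → series DIVERGES

Diverges (ratio test: L = ∞ > 1)


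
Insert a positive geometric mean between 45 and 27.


GM = √(45×27) = √1215 = 34.8569

GM = 34.8569


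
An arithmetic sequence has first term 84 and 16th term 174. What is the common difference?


d = (aₙ - a₁)/(n-1)
= (174 - 84)/(16-1)
= 90/15 = 6

d = 6


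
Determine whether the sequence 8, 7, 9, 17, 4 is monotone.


Differences: -1, 2, 8, -13
Difference at position 2 is +2 (> 0) but position 1 is -1 (< 0) — sequence both rises and falls
→ NOT monotonic

Not monotonic


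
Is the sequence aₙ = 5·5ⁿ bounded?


aₙ = 5·5ⁿ → as n→∞, aₙ→∞ (since base 5 > 1)
No finite upper bound exists
The sequence is UNBOUNDED

Unbounded (aₙ → ∞ as n → ∞)


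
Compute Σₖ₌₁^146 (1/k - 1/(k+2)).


Telescoping with gap 2: two head and two tail terms survive.
= (1 + 1/2) - (1/147 + 1/148)
= 3/2 - 1/147 - 1/148 = 32339/21756

Sum = 32339/21756


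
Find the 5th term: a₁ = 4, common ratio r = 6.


aₙ = a₁·r^(n-1)
= 4×6^4
= 4×1296
= 5184

a_5 = 5184


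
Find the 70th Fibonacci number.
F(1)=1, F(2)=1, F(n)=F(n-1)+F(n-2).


Fibonacci sequence: 1, 1, 2, 3, 5, 8, 13, 21, 34, 55, 89, ...
F(70) = 190392490709135

F(70) = 190392490709135


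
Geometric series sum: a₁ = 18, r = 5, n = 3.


Sₙ = 18×(5^3 - 1)/(5 - 1)
= 18×(125 - 1)/4
= 18×124/4
= 558

S_3 = 558


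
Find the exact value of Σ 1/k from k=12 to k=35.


Σₖ₌12^35 1/k = 1/12 + 1/13 + 1/14 + ... + 1/35
= 23246993153717/20629078984800
≈ 1.1269

Sum = 23246993153717/20629078984800 ≈ 1.1269


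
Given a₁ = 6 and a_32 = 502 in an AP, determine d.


d = (aₙ - a₁)/(n-1)
= (502 - 6)/(32-1)
= 496/31 = 16

d = 16


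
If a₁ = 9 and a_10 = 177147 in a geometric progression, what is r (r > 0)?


r^(n-1) = aₙ/a₁
r^9 = 177147/9 = 19683
r = 19683^(1/9)
= 3

r = 3


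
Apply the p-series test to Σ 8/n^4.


p-series test: Σ c/n^p converges if p > 1, diverges if p ≤ 1 (constant c > 0 doesn't affect convergence).
p = 4
4 > 1 → CONVERGES

Converges (p = 4 > 1)


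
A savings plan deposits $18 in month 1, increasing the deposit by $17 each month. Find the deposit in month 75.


aₙ = a₁ + (n-1)d
= 18 + (75-1)×17
= 18 + 1258
= 1276

a_75 = 1276


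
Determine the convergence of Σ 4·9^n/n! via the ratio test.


aₙ = 4·9^n/n!
a_{n+1}/aₙ = 9^(n+1)/(n+1)! × n!/9^n  (constant 4 cancels)
= 9/(n+1)
L = lim(n→∞) 9/(n+1) = 0
L < 1 → series CONVERGES

Converges (ratio test: L = 0 < 1)


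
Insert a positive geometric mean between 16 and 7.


GM = √(16×7) = √112 = 10.583

GM = 10.583


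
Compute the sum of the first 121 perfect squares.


n = 121
n(n+1)(2n+1)/6 = 121×122×243/6
= 3587166/6 = 597861

Σk² = 597861


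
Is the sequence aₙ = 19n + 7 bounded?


aₙ = 19n + 7 → as n→∞, aₙ→∞
No finite upper bound exists
The sequence is UNBOUNDED

Unbounded (aₙ → ∞ as n → ∞)


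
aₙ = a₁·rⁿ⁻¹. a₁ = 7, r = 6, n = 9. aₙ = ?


aₙ = a₁·r^(n-1)
= 7×6^8
= 7×1679616
= 11757312

a_9 = 11757312


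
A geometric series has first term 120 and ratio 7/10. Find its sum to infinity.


S∞ = a₁/(1-r) = 120/(1 - 7/10)
= 120/(3/10)
= 400

S∞ = 400


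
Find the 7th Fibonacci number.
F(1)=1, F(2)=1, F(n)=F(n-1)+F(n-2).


Fibonacci sequence: 1, 1, 2, 3, 5, 8, 13
F(7) = 13

F(7) = 13


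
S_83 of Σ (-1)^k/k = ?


S = -1 + 1/2 - 1/3 + 1/4 - 1/5 + 1/6 - 1/7 + 1/8 ± ...
= -0.6991
(Full series converges to -ln(2) ≈ -0.6931)

S_83 = -0.6991


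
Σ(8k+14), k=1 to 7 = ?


Σ(8k+14) = 8·Σk + 14·n
= 8·28 + 14·7
= 224 + 98 = 322

Σ = 322


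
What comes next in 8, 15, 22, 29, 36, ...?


Pattern: arithmetic (d=7)
Terms: 8, 15, 22, 29, 36
Next term = 43

Next term = 43


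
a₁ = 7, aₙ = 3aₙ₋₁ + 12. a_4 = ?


Computing step by step:
a_1 = 7
a_2 = 33
a_3 = 111
a_4 = 345


a_4 = 345


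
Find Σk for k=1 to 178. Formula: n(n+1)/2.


n(n+1)/2 = 178×179/2 = 31862/2 = 15931

Σk = 15931


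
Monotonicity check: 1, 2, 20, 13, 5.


Differences: 1, 18, -7, -8
Difference at position 1 is +1 (> 0) but position 3 is -7 (< 0) — sequence both rises and falls
→ NOT monotonic

Not monotonic


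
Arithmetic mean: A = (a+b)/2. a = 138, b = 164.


AM = (138 + 164)/2 = 302/2 = 151

AM = 151


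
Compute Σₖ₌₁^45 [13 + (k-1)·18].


aₙ = 13 + (45-1)×18 = 805
Sₙ = n(a₁+aₙ)/2 = 45×(13+805)/2
= 45×818/2 = 18405

S_45 = 18405


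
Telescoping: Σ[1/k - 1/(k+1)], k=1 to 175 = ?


Telescoping: adjacent terms cancel.
= 1/1 - 1/176
= 1 - 1/176 = 175/176

Sum = 175/176


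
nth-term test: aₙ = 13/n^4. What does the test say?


lim(n→∞) 13/n^4 = 0
lim aₙ = 0 → nth-term test is INCONCLUSIVE
(Need other tests; this is actually a convergent p-series with p=4 > 1)

Inconclusive (lim aₙ = 0; need another test)


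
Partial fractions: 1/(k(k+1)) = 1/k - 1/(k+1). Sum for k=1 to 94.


1/(k(k+1)) = 1/k - 1/(k+1) (partial fractions)
Telescoping: Σ = 1 - 1/95 = 94/95

Sum = 94/95


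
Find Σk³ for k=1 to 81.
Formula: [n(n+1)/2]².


n(n+1)/2 = 81×82/2 = 3321
Σk³ = 3321² = 11029041

Σk³ = 11029041


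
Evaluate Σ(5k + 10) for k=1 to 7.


Σ(5k+10) = 5·Σk + 10·n
= 5·28 + 10·7
= 140 + 70 = 210

Σ = 210


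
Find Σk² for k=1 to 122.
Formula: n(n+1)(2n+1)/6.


n = 122
n(n+1)(2n+1)/6 = 122×123×245/6
= 3676470/6 = 612745

Σk² = 612745


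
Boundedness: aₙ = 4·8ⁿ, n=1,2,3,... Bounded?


aₙ = 4·8ⁿ → as n→∞, aₙ→∞ (since base 8 > 1)
No finite upper bound exists
The sequence is UNBOUNDED

Unbounded (aₙ → ∞ as n → ∞)


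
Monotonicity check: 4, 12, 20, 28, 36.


Differences: 8, 8, 8, 8
All differences > 0 → strictly INCREASING

Monotonically increasing


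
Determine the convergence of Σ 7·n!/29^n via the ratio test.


aₙ = 7·n!/29^n
a_{n+1}/aₙ = (n+1)!/29^(n+1) × 29^n/n!  (constant 7 cancels)
= (n+1)/29
L = lim(n→∞) (n+1)/29 = ∞
L > 1 → series DIVERGES

Diverges (ratio test: L = ∞ > 1)


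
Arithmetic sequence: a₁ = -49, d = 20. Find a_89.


aₙ = a₁ + (n-1)d
= -49 + (89-1)×20
= -49 + 1760
= 1711

a_89 = 1711


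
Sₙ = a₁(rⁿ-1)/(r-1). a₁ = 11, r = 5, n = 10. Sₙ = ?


Sₙ = 11×(5^10 - 1)/(5 - 1)
= 11×(9765625 - 1)/4
= 11×9765624/4
= 26855466

S_10 = 26855466


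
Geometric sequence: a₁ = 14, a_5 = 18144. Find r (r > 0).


r^(n-1) = aₙ/a₁
r^4 = 18144/14 = 1296
r = 1296^(1/4)
= ±6; taking r > 0 gives r = 6

r = 6


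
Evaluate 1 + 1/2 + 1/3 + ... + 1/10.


H_10 = 1/1 + 1/2 + 1/3 + 1/4 + 1/5 + 1/6 + 1/7 + 1/8 + 1/9 + 1/10
= 7381/2520
≈ 2.929

H_10 = 7381/2520 ≈ 2.929


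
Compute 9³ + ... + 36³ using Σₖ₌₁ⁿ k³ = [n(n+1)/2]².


Σₖ₌9^36 k³ = [36·37/2]² − [8·9/2]²
= 443556 − 1296 = 442260

Σk³ = 442260


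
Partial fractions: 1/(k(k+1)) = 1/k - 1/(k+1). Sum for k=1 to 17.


1/(k(k+1)) = 1/k - 1/(k+1) (partial fractions)
Telescoping: Σ = 1 - 1/18 = 17/18

Sum = 17/18


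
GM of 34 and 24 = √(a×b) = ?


GM = √(34×24) = √816 = 28.5657

GM = 28.5657


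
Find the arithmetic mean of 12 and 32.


AM = (12 + 32)/2 = 44/2 = 22

AM = 22


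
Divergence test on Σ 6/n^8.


lim(n→∞) 6/n^8 = 0
lim aₙ = 0 → nth-term test is INCONCLUSIVE
(Need other tests; this is actually a convergent p-series with p=8 > 1)

Inconclusive (lim aₙ = 0; need another test)


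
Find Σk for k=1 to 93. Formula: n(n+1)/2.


n(n+1)/2 = 93×94/2 = 8742/2 = 4371

Σk = 4371


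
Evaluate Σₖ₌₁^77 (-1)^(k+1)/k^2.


S = 1 - 1/4 + 1/9 - 1/16 + 1/25 - 1/36 + 1/49 - 1/64 ± ...
= 0.8226
(Full series converges to +π²/12 ≈ +0.8225)

S_77 = 0.8226


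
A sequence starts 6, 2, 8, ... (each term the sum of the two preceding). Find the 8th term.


Computing iteratively: 6, 2, 8, 10, 18, 28, 46, 74
a_8 = 74

a_8 = 74


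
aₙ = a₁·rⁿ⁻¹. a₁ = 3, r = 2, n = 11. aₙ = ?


aₙ = a₁·r^(n-1)
= 3×2^10
= 3×1024
= 3072

a_11 = 3072


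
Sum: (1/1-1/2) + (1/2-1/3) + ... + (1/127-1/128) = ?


Telescoping: adjacent terms cancel.
= 1/1 - 1/128
= 1 - 1/128 = 127/128

Sum = 127/128


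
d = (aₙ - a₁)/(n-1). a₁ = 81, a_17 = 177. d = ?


d = (aₙ - a₁)/(n-1)
= (177 - 81)/(17-1)
= 96/16 = 6

d = 6


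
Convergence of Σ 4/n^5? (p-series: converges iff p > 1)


p-series test: Σ c/n^p converges if p > 1, diverges if p ≤ 1 (constant c > 0 doesn't affect convergence).
p = 5
5 > 1 → CONVERGES

Converges (p = 5 > 1)


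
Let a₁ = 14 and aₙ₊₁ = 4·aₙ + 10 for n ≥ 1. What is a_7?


Computing step by step:
a_1 = 14
a_2 = 66
a_3 = 274
a_4 = 1106
a_5 = 4434
a_6 = 17746
a_7 = 70994


a_7 = 70994


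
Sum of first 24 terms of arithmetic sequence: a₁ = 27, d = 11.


aₙ = 27 + (24-1)×11 = 280
Sₙ = n(a₁+aₙ)/2 = 24×(27+280)/2
= 24×307/2 = 3684

S_24 = 3684


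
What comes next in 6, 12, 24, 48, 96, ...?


Pattern: geometric (r=2)
Terms: 6, 12, 24, 48, 96
Next term = 192

Next term = 192


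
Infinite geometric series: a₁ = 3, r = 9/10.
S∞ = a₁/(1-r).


S∞ = a₁/(1-r) = 3/(1 - 9/10)
= 3/(1/10)
= 30

S∞ = 30


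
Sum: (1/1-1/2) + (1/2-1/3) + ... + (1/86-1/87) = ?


Telescoping: adjacent terms cancel.
= 1/1 - 1/87
= 1 - 1/87 = 86/87

Sum = 86/87


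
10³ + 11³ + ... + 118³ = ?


Σₖ₌10^118 k³ = [118·119/2]² − [9·10/2]²
= 49294441 − 2025 = 49292416

Σk³ = 49292416


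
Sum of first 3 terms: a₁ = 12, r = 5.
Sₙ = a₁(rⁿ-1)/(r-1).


Sₙ = 12×(5^3 - 1)/(5 - 1)
= 12×(125 - 1)/4
= 12×124/4
= 372

S_3 = 372


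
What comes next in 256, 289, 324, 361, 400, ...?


Pattern: perfect squares: n²
Terms: 256, 289, 324, 361, 400
Next term = 441

Next term = 441


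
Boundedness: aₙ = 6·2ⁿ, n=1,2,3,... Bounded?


aₙ = 6·2ⁿ → as n→∞, aₙ→∞ (since base 2 > 1)
No finite upper bound exists
The sequence is UNBOUNDED

Unbounded (aₙ → ∞ as n → ∞)


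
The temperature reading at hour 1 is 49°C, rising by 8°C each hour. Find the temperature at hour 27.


aₙ = a₁ + (n-1)d
= 49 + (27-1)×8
= 49 + 208
= 257

a_27 = 257


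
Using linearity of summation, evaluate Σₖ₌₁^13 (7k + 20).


Σ(7k+20) = 7·Σk + 20·n
= 7·91 + 20·13
= 637 + 260 = 897

Σ = 897


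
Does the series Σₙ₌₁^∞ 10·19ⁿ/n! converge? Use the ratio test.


aₙ = 10·19^n/n!
a_{n+1}/aₙ = 19^(n+1)/(n+1)! × n!/19^n  (constant 10 cancels)
= 19/(n+1)
L = lim(n→∞) 19/(n+1) = 0
L < 1 → series CONVERGES

Converges (ratio test: L = 0 < 1)


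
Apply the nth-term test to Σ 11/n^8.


lim(n→∞) 11/n^8 = 0
lim aₙ = 0 → nth-term test is INCONCLUSIVE
(Need other tests; this is actually a convergent p-series with p=8 > 1)

Inconclusive (lim aₙ = 0; need another test)


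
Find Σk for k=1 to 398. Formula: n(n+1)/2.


n(n+1)/2 = 398×399/2 = 158802/2 = 79401

Σk = 79401


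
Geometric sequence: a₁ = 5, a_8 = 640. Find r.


r^(n-1) = aₙ/a₁
r^7 = 640/5 = 128
r = 128^(1/7)
= 2

r = 2


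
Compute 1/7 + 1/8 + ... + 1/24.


Σₖ₌7^24 1/k = 1/7 + 1/8 + 1/9 + ... + 1/24
= 2366494523/1784742960
≈ 1.326

Sum = 2366494523/1784742960 ≈ 1.326


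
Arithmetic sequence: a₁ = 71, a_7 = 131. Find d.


d = (aₙ - a₁)/(n-1)
= (131 - 71)/(7-1)
= 60/6 = 10

d = 10


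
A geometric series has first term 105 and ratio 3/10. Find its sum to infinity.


S∞ = a₁/(1-r) = 105/(1 - 3/10)
= 105/(7/10)
= 150

S∞ = 150


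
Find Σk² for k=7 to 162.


Σₖ₌7^162 k² = Σₖ₌₁^162 k² − Σₖ₌₁^6 k²
= 162·163·325/6 − 6·7·13/6
= 1430325 − 91 = 1430234

Σk² = 1430234


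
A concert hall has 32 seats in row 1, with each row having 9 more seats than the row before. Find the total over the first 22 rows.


aₙ = 32 + (22-1)×9 = 221
Sₙ = n(a₁+aₙ)/2 = 22×(32+221)/2
= 22×253/2 = 2783

S_22 = 2783


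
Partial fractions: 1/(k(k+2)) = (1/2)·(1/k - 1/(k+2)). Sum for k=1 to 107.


1/(k(k+2)) = (1/2)·(1/k - 1/(k+2)) (partial fractions)
Telescoping: Σ = (1/2)·(1 + 1/2 - 1/108 - 1/109) = 17441/23544

Sum = 17441/23544


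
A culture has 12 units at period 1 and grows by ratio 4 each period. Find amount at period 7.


aₙ = a₁·r^(n-1)
= 12×4^6
= 12×4096
= 49152

a_7 = 49152


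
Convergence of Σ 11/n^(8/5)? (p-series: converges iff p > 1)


p-series test: Σ c/n^p converges if p > 1, diverges if p ≤ 1 (constant c > 0 doesn't affect convergence).
p = 8/5
8/5 > 1 → CONVERGES

Converges (p = 8/5 > 1)


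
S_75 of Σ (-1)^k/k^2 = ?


S = -1 + 1/4 - 1/9 + 1/16 - 1/25 + 1/36 - 1/49 + 1/64 ± ...
= -0.8226
(Full series converges to -π²/12 ≈ -0.8225)

S_75 = -0.8226


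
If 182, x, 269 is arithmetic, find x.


AM = (182 + 269)/2 = 451/2 = 225.5

AM = 225.5


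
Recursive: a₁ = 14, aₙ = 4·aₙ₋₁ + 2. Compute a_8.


Computing step by step:
a_1 = 14
a_2 = 58
a_3 = 234
a_4 = 938
a_5 = 3754
a_6 = 15018
a_7 = 60074
a_8 = 240298


a_8 = 240298


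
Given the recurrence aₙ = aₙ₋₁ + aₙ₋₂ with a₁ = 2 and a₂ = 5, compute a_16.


Computing iteratively: 2, 5, 7, 12, 19, 31, 50, 81, 131, 212, 343, 555, ...
a_16 = 3804

a_16 = 3804


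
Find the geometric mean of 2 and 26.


GM = √(2×26) = √52 = 7.2111

GM = 7.2111


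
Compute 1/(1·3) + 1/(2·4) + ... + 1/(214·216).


1/(k(k+2)) = (1/2)·(1/k - 1/(k+2)) (partial fractions)
Telescoping: Σ = (1/2)·(1 + 1/2 - 1/215 - 1/216) = 69229/92880

Sum = 69229/92880


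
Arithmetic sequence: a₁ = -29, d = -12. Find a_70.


aₙ = a₁ + (n-1)d
= -29 + (70-1)×-12
= -29 - 828
= -857

a_70 = -857


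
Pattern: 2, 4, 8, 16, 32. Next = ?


Pattern: powers of 2: 2ⁿ
Terms: 2, 4, 8, 16, 32
Next term = 64

Next term = 64


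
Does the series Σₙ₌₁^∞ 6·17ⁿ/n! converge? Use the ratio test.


aₙ = 6·17^n/n!
a_{n+1}/aₙ = 17^(n+1)/(n+1)! × n!/17^n  (constant 6 cancels)
= 17/(n+1)
L = lim(n→∞) 17/(n+1) = 0
L < 1 → series CONVERGES

Converges (ratio test: L = 0 < 1)


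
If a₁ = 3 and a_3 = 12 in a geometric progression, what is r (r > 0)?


r^(n-1) = aₙ/a₁
r^2 = 12/3 = 4
r = 4^(1/2)
= ±2; taking r > 0 gives r = 2

r = 2


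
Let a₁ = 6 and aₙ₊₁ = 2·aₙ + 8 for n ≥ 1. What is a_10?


Computing step by step:
a_1 = 6
a_2 = 20
a_3 = 48
a_4 = 104
a_5 = 216
a_6 = 440
a_7 = 888
a_8 = 1784
a_9 = 3576
a_10 = 7160


a_10 = 7160


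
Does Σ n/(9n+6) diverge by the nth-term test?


lim(n→∞) n/(9n+6) = 1/9 = 1/9  (divide numerator and denominator by n)
lim aₙ = 1/9 ≠ 0 → series DIVERGES

Diverges (lim aₙ = 1/9 ≠ 0)


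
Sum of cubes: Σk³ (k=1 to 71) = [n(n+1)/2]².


n(n+1)/2 = 71×72/2 = 2556
Σk³ = 2556² = 6533136

Σk³ = 6533136


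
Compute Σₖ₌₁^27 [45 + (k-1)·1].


aₙ = 45 + (27-1)×1 = 71
Sₙ = n(a₁+aₙ)/2 = 27×(45+71)/2
= 27×116/2 = 1566

S_27 = 1566


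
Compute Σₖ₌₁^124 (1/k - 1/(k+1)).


Telescoping: adjacent terms cancel.
= 1/1 - 1/125
= 1 - 1/125 = 124/125

Sum = 124/125


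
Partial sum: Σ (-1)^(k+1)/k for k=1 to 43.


S = 1 - 1/2 + 1/3 - 1/4 + 1/5 - 1/6 + 1/7 - 1/8 ± ...
= 0.7046
(Full series converges to +ln(2) ≈ +0.6931)

S_43 = 0.7046


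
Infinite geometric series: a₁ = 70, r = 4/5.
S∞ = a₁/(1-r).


S∞ = a₁/(1-r) = 70/(1 - 4/5)
= 70/(1/5)
= 350

S∞ = 350


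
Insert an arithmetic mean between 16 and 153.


AM = (16 + 153)/2 = 169/2 = 84.5

AM = 84.5


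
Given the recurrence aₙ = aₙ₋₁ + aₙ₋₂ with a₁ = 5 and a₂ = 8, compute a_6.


Computing iteratively: 5, 8, 13, 21, 34, 55
a_6 = 55

a_6 = 55


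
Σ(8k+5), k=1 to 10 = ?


Σ(8k+5) = 8·Σk + 5·n
= 8·55 + 5·10
= 440 + 50 = 490

Σ = 490


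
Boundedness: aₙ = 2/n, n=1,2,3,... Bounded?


a₁ = 2, a₂ = 2/2, a₃ = 2/3, ...
0 < aₙ ≤ 2 for all n ≥ 1
Lower bound: 0, Upper bound: 2
The sequence IS bounded

Bounded (0 < aₙ ≤ 2)


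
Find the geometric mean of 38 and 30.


GM = √(38×30) = √1140 = 33.7639

GM = 33.7639


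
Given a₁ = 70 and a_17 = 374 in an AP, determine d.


d = (aₙ - a₁)/(n-1)
= (374 - 70)/(17-1)
= 304/16 = 19

d = 19


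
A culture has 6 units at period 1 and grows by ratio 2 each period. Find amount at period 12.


aₙ = a₁·r^(n-1)
= 6×2^11
= 6×2048
= 12288

a_12 = 12288


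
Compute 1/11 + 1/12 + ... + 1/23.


Σₖ₌11^23 1/k = 1/11 + 1/12 + 1/13 + ... + 1/23
= 4311885041/5354228880
≈ 0.8053

Sum = 4311885041/5354228880 ≈ 0.8053


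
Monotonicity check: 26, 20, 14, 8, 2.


Differences: -6, -6, -6, -6
All differences < 0 → strictly DECREASING

Monotonically decreasing


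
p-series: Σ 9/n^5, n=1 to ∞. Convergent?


p-series test: Σ c/n^p converges if p > 1, diverges if p ≤ 1 (constant c > 0 doesn't affect convergence).
p = 5
5 > 1 → CONVERGES

Converges (p = 5 > 1)


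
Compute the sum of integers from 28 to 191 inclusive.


Σₖ₌28^191 k = Σₖ₌₁^191 k − Σₖ₌₁^27 k
= 191·192/2 − 27·28/2
= 18336 − 378 = 17958

Σk = 17958


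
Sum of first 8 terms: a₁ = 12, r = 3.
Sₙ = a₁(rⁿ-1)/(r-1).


Sₙ = 12×(3^8 - 1)/(3 - 1)
= 12×(6561 - 1)/2
= 12×6560/2
= 39360

S_8 = 39360


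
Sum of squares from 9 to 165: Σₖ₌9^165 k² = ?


Σₖ₌9^165 k² = Σₖ₌₁^165 k² − Σₖ₌₁^8 k²
= 165·166·331/6 − 8·9·17/6
= 1511015 − 204 = 1510811

Σk² = 1510811


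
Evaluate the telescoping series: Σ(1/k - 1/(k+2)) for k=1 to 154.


Telescoping with gap 2: two head and two tail terms survive.
= (1 + 1/2) - (1/155 + 1/156)
= 3/2 - 1/155 - 1/156 = 35959/24180

Sum = 35959/24180


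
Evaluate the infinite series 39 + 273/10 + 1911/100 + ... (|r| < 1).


S∞ = a₁/(1-r) = 39/(1 - 7/10)
= 39/(3/10)
= 130

S∞ = 130


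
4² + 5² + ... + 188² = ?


Σₖ₌4^188 k² = Σₖ₌₁^188 k² − Σₖ₌₁^3 k²
= 188·189·377/6 − 3·4·7/6
= 2232594 − 14 = 2232580

Σk² = 2232580


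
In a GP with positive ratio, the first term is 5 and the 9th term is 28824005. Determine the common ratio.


r^(n-1) = aₙ/a₁
r^8 = 28824005/5 = 5764801
r = 5764801^(1/8)
= ±7; taking r > 0 gives r = 7

r = 7
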